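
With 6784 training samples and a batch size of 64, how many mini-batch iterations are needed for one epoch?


Iterations per epoch = dataset_size / batch_size
= 6784 / 64
= 106

106


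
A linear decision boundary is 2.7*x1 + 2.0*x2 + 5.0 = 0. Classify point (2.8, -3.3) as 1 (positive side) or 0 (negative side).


Compute 2.7 * 2.8 + 2.0 * -3.3 + 5.0
= 7.56 + -6.6 + 5.0
= 5.96
Since 5.96 >= 0, the point is on the positive side.

1


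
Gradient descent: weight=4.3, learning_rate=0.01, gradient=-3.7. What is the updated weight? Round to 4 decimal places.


w_new = w_old - lr * gradient
= 4.3 - 0.01 * -3.7
= 4.3 - (-0.037)
= 4.3370

4.3370


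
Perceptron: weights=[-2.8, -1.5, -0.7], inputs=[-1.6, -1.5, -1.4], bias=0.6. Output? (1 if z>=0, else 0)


z = w . x + b
= -2.8*-1.6 + -1.5*-1.5 + -0.7*-1.4 + 0.6
= 4.48 + 2.25 + 0.98 + 0.6
= 7.71 + 0.6
= 8.31
Since z = 8.31 >= 0, output = 1

1


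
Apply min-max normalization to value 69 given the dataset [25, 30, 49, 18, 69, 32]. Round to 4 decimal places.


Min = 18, Max = 69
Range = 69 - 18 = 51
Scaled = (x - min) / (max - min)
= (69 - 18) / 51
= 51 / 51
= 1.0000

1.0000


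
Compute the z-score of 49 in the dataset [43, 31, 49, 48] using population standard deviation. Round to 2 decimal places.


Mean = (43 + 31 + 49 + 48) / 4 = 42.75
Variance = sum((x_i - mean)^2) / n = 51.1875
Std = sqrt(51.1875) = 7.1545
Z = (x - mean) / std
= (49 - 42.75) / 7.1545
= 6.25 / 7.1545
= 0.87

0.87


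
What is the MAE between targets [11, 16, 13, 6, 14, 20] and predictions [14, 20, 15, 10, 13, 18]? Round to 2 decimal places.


Absolute errors: [3, 4, 2, 4, 1, 2]
Sum of absolute errors = 16
MAE = 16 / 6 = 2.67

2.67


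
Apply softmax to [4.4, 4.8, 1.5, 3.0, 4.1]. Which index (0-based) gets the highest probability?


Softmax is a monotonic transformation, so it preserves the argmax.
We need to find the index of the maximum logit.
Index 0: 4.4
Index 1: 4.8
Index 2: 1.5
Index 3: 3.0
Index 4: 4.1
Maximum logit = 4.8 at index 1

1


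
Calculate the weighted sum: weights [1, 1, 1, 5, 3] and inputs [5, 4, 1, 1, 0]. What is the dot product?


Element-wise products:
1 * 5 = 5
1 * 4 = 4
1 * 1 = 1
5 * 1 = 5
3 * 0 = 0
Sum = 5 + 4 + 1 + 5 + 0
= 15

15


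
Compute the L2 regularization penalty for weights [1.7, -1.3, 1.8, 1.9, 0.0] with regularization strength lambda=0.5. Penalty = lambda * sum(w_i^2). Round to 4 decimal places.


Squaring each weight:
1.7^2 = 2.89
(-1.3)^2 = 1.69
1.8^2 = 3.24
1.9^2 = 3.61
0.0^2 = 0.0
Sum of squares = 11.43
Penalty = 0.5 * 11.43 = 5.7150

5.7150


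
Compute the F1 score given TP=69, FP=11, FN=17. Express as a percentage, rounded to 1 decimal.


Precision = TP / (TP + FP) = 69 / 80 = 0.8625
Recall = TP / (TP + FN) = 69 / 86 = 0.8023
F1 = 2 * P * R / (P + R)
= 2 * 0.8625 * 0.8023 / (0.8625 + 0.8023)
= 1.384 / 1.6648
= 0.8313
As percentage: 83.1%

83.1


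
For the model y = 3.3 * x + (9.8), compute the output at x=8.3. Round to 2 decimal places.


y = 3.3 * 8.3 + (9.8)
= 27.39 + (9.8)
= 37.19

37.19


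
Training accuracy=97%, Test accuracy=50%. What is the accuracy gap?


Gap = train_accuracy - test_accuracy
= 97 - 50
= 47%
This large gap strongly indicates overfitting.

47


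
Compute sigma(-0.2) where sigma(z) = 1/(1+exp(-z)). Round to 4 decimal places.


sigmoid(z) = 1 / (1 + exp(-z))
exp(-(-0.2)) = exp(0.2) = 1.2214
1 + 1.2214 = 2.2214
1 / 2.2214 = 0.4502

0.4502


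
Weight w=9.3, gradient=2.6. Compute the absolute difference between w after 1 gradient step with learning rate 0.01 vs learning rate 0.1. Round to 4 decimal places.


With lr=0.01: w_new = 9.3 - 0.01 * 2.6 = 9.274
With lr=0.1: w_new = 9.3 - 0.1 * 2.6 = 9.04
Absolute difference = |9.274 - 9.04|
= 0.2340

0.2340


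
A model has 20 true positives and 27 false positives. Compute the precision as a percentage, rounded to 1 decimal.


Precision = TP / (TP + FP) * 100
= 20 / (20 + 27)
= 20 / 47
= 0.4255
= 42.6%

42.6


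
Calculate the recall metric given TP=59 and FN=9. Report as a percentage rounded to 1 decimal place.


Recall = TP / (TP + FN) * 100
= 59 / (59 + 9)
= 59 / 68
= 0.8676
= 86.8%

86.8


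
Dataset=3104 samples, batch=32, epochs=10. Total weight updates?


Iterations per epoch = 3104 / 32 = 97
Total updates = iterations_per_epoch * epochs
= 97 * 10
= 970

970


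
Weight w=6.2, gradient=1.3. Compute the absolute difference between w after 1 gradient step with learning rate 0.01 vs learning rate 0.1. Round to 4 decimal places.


With lr=0.01: w_new = 6.2 - 0.01 * 1.3 = 6.187
With lr=0.1: w_new = 6.2 - 0.1 * 1.3 = 6.07
Absolute difference = |6.187 - 6.07|
= 0.1170

0.1170


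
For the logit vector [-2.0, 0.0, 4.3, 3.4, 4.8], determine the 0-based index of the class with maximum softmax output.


Softmax is a monotonic transformation, so it preserves the argmax.
We need to find the index of the maximum logit.
Index 0: -2.0
Index 1: 0.0
Index 2: 4.3
Index 3: 3.4
Index 4: 4.8
Maximum logit = 4.8 at index 4

4


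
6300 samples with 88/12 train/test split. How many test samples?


Train samples = 6300 * 88% = 5544
Test samples = 6300 - 5544
= 756

756


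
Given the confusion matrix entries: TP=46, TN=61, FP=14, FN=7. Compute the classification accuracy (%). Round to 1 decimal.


Accuracy = (TP + TN) / (TP + TN + FP + FN) * 100
= (46 + 61) / (46 + 61 + 14 + 7)
= 107 / 128
= 0.8359
= 83.6%

83.6


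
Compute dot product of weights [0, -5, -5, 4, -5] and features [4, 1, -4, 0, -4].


Element-wise products:
0 * 4 = 0
-5 * 1 = -5
-5 * -4 = 20
4 * 0 = 0
-5 * -4 = 20
Sum = 0 + -5 + 20 + 0 + 20
= 35

35


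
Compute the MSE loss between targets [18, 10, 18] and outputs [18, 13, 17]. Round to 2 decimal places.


Differences: [0, -3, 1]
Squared errors: [0, 9, 1]
Sum of squared errors = 10
MSE = 10 / 3 = 3.33

3.33


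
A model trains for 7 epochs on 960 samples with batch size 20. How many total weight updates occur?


Iterations per epoch = 960 / 20 = 48
Total updates = iterations_per_epoch * epochs
= 48 * 7
= 336

336


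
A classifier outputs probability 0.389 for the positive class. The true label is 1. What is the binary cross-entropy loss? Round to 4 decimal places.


For y=1: Loss = -log(p)
= -log(0.389)
= -(-0.9442)
= 0.9442

0.9442


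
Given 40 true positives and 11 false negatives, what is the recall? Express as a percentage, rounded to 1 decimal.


Recall = TP / (TP + FN) * 100
= 40 / (40 + 11)
= 40 / 51
= 0.7843
= 78.4%

78.4


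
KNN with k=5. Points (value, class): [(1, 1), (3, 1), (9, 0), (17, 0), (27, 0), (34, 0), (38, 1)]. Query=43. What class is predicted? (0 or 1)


Distances from query 43:
Point 38 (class 1): distance = 5
Point 34 (class 0): distance = 9
Point 27 (class 0): distance = 16
Point 17 (class 0): distance = 26
Point 9 (class 0): distance = 34
K=5 nearest neighbors: classes = [1, 0, 0, 0, 0]
Votes for class 1: 1 / 5
Majority vote => class 0

0


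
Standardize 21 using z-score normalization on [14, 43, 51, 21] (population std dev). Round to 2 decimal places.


Mean = (14 + 43 + 51 + 21) / 4 = 32.25
Variance = sum((x_i - mean)^2) / n = 231.6875
Std = sqrt(231.6875) = 15.2213
Z = (x - mean) / std
= (21 - 32.25) / 15.2213
= -11.25 / 15.2213
= -0.74

-0.74


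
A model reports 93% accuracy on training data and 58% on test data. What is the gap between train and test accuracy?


Gap = train_accuracy - test_accuracy
= 93 - 58
= 35%
This large gap strongly indicates overfitting.

35


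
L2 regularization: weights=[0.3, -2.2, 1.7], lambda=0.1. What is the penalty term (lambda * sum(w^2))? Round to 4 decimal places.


Squaring each weight:
0.3^2 = 0.09
(-2.2)^2 = 4.84
1.7^2 = 2.89
Sum of squares = 7.82
Penalty = 0.1 * 7.82 = 0.7820

0.7820


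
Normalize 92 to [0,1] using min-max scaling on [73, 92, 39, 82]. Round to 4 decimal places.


Min = 39, Max = 92
Range = 92 - 39 = 53
Scaled = (x - min) / (max - min)
= (92 - 39) / 53
= 53 / 53
= 1.0000

1.0000


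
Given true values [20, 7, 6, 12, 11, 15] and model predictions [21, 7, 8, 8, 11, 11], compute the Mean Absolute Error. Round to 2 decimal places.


Absolute errors: [1, 0, 2, 4, 0, 4]
Sum of absolute errors = 11
MAE = 11 / 6 = 1.83

1.83


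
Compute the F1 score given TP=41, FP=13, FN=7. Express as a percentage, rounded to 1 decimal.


Precision = TP / (TP + FP) = 41 / 54 = 0.7593
Recall = TP / (TP + FN) = 41 / 48 = 0.8542
F1 = 2 * P * R / (P + R)
= 2 * 0.7593 * 0.8542 / (0.7593 + 0.8542)
= 1.2971 / 1.6134
= 0.8039
As percentage: 80.4%

80.4


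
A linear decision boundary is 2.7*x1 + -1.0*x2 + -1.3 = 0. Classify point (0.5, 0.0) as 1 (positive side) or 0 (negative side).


Compute 2.7 * 0.5 + -1.0 * 0.0 + -1.3
= 1.35 + -0.0 + -1.3
= 0.05
Since 0.05 >= 0, the point is on the positive side.

1


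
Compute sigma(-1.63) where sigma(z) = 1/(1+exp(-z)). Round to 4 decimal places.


sigmoid(z) = 1 / (1 + exp(-z))
exp(-(-1.63)) = exp(1.63) = 5.1039
1 + 5.1039 = 6.1039
1 / 6.1039 = 0.1638

0.1638


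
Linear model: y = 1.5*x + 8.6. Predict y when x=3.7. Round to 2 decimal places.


y = 1.5 * 3.7 + (8.6)
= 5.55 + (8.6)
= 14.15

14.15


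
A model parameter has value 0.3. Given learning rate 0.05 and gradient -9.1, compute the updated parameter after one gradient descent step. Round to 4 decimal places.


w_new = w_old - lr * gradient
= 0.3 - 0.05 * -9.1
= 0.3 - (-0.455)
= 0.7550

0.7550


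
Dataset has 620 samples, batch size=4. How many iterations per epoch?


Iterations per epoch = dataset_size / batch_size
= 620 / 4
= 155

155


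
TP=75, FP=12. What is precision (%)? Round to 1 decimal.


Precision = TP / (TP + FP) * 100
= 75 / (75 + 12)
= 75 / 87
= 0.8621
= 86.2%

86.2


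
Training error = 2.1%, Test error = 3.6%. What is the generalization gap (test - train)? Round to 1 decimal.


Generalization gap = test_error - train_error
= 3.6 - 2.1
= 1.5%
A small gap suggests good generalization.

1.5


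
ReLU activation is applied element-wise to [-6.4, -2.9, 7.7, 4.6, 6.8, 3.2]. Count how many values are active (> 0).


ReLU(x) = max(0, x) for each element:
ReLU(-6.4) = 0
ReLU(-2.9) = 0
ReLU(7.7) = 7.7
ReLU(4.6) = 4.6
ReLU(6.8) = 6.8
ReLU(3.2) = 3.2
Active neurons (>0): 4

4


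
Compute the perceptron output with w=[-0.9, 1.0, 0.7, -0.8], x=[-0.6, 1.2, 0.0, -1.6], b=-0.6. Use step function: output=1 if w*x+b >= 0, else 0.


z = w . x + b
= -0.9*-0.6 + 1.0*1.2 + 0.7*0.0 + -0.8*-1.6 + -0.6
= 0.54 + 1.2 + 0.0 + 1.28 + -0.6
= 3.02 + -0.6
= 2.42
Since z = 2.42 >= 0, output = 1

1


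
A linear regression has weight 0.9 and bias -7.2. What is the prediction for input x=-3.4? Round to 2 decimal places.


y = 0.9 * -3.4 + (-7.2)
= -3.06 + (-7.2)
= -10.26

-10.26


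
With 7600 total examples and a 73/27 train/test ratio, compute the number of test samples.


Train samples = 7600 * 73% = 5548
Test samples = 7600 - 5548
= 2052

2052


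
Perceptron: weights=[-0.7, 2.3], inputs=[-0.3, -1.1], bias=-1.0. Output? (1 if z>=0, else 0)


z = w . x + b
= -0.7*-0.3 + 2.3*-1.1 + -1.0
= 0.21 + -2.53 + -1.0
= -2.32 + -1.0
= -3.32
Since z = -3.32 < 0, output = 0

0


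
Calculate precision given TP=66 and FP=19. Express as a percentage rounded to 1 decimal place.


Precision = TP / (TP + FP) * 100
= 66 / (66 + 19)
= 66 / 85
= 0.7765
= 77.6%

77.6


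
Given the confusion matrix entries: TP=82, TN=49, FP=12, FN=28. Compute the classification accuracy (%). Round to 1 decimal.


Accuracy = (TP + TN) / (TP + TN + FP + FN) * 100
= (82 + 49) / (82 + 49 + 12 + 28)
= 131 / 171
= 0.7661
= 76.6%

76.6


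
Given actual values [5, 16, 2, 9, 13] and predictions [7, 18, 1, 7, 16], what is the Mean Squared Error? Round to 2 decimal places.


Differences: [-2, -2, 1, 2, -3]
Squared errors: [4, 4, 1, 4, 9]
Sum of squared errors = 22
MSE = 22 / 5 = 4.40

4.40


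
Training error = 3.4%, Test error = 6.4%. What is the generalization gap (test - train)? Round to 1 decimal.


Generalization gap = test_error - train_error
= 6.4 - 3.4
= 3.0%
A moderate gap.

3.0


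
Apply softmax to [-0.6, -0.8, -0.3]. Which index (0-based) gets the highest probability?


Softmax is a monotonic transformation, so it preserves the argmax.
We need to find the index of the maximum logit.
Index 0: -0.6
Index 1: -0.8
Index 2: -0.3
Maximum logit = -0.3 at index 2

2


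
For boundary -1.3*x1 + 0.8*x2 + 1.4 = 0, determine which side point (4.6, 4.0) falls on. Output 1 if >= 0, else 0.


Compute -1.3 * 4.6 + 0.8 * 4.0 + 1.4
= -5.98 + 3.2 + 1.4
= -1.38
Since -1.38 < 0, the point is on the negative side.

0


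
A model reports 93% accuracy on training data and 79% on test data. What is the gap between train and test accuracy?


Gap = train_accuracy - test_accuracy
= 93 - 79
= 14%
This gap suggests the model is overfitting.

14


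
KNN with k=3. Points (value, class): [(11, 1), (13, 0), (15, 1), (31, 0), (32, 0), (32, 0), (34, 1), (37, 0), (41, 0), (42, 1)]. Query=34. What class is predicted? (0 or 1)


Distances from query 34:
Point 34 (class 1): distance = 0
Point 32 (class 0): distance = 2
Point 32 (class 0): distance = 2
K=3 nearest neighbors: classes = [1, 0, 0]
Votes for class 1: 1 / 3
Majority vote => class 0

0


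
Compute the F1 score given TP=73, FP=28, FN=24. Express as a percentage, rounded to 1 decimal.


Precision = TP / (TP + FP) = 73 / 101 = 0.7228
Recall = TP / (TP + FN) = 73 / 97 = 0.7526
F1 = 2 * P * R / (P + R)
= 2 * 0.7228 * 0.7526 / (0.7228 + 0.7526)
= 1.0879 / 1.4753
= 0.7374
As percentage: 73.7%

73.7


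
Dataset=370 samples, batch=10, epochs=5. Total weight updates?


Iterations per epoch = 370 / 10 = 37
Total updates = iterations_per_epoch * epochs
= 37 * 5
= 185

185


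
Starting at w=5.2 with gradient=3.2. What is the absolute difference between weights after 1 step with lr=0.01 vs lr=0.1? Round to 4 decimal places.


With lr=0.01: w_new = 5.2 - 0.01 * 3.2 = 5.168
With lr=0.1: w_new = 5.2 - 0.1 * 3.2 = 4.88
Absolute difference = |5.168 - 4.88|
= 0.2880

0.2880


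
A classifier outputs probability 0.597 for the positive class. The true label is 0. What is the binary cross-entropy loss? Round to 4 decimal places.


For y=0: Loss = -log(1-p)
= -log(1 - 0.597)
= -log(0.403)
= -(-0.9088)
= 0.9088

0.9088


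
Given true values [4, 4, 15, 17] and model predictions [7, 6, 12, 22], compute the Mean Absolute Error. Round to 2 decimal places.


Absolute errors: [3, 2, 3, 5]
Sum of absolute errors = 13
MAE = 13 / 4 = 3.25

3.25


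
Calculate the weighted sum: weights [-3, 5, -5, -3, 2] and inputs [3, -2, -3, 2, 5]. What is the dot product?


Element-wise products:
-3 * 3 = -9
5 * -2 = -10
-5 * -3 = 15
-3 * 2 = -6
2 * 5 = 10
Sum = -9 + -10 + 15 + -6 + 10
= 0

0


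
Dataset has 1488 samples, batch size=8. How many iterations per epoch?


Iterations per epoch = dataset_size / batch_size
= 1488 / 8
= 186

186


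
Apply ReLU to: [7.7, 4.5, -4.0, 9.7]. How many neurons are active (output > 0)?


ReLU(x) = max(0, x) for each element:
ReLU(7.7) = 7.7
ReLU(4.5) = 4.5
ReLU(-4.0) = 0
ReLU(9.7) = 9.7
Active neurons (>0): 3

3


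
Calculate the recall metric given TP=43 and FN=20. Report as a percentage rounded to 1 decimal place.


Recall = TP / (TP + FN) * 100
= 43 / (43 + 20)
= 43 / 63
= 0.6825
= 68.3%

68.3


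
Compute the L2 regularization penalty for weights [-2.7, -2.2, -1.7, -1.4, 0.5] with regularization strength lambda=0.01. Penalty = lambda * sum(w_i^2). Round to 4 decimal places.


Squaring each weight:
(-2.7)^2 = 7.29
(-2.2)^2 = 4.84
(-1.7)^2 = 2.89
(-1.4)^2 = 1.96
0.5^2 = 0.25
Sum of squares = 17.23
Penalty = 0.01 * 17.23 = 0.1723

0.1723


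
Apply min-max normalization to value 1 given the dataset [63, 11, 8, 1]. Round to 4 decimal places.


Min = 1, Max = 63
Range = 63 - 1 = 62
Scaled = (x - min) / (max - min)
= (1 - 1) / 62
= 0 / 62
= 0.0000

0.0000


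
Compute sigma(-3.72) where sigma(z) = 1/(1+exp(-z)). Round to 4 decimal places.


sigmoid(z) = 1 / (1 + exp(-z))
exp(-(-3.72)) = exp(3.72) = 41.2644
1 + 41.2644 = 42.2644
1 / 42.2644 = 0.0237

0.0237


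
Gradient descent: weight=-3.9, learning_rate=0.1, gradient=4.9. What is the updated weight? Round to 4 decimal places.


w_new = w_old - lr * gradient
= -3.9 - 0.1 * 4.9
= -3.9 - (0.49)
= -4.3900

-4.3900


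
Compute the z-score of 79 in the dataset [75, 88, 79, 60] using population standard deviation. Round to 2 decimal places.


Mean = (75 + 88 + 79 + 60) / 4 = 75.5
Variance = sum((x_i - mean)^2) / n = 102.25
Std = sqrt(102.25) = 10.1119
Z = (x - mean) / std
= (79 - 75.5) / 10.1119
= 3.5 / 10.1119
= 0.35

0.35


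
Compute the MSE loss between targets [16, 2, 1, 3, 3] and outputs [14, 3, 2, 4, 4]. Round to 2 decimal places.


Differences: [2, -1, -1, -1, -1]
Squared errors: [4, 1, 1, 1, 1]
Sum of squared errors = 8
MSE = 8 / 5 = 1.60

1.60


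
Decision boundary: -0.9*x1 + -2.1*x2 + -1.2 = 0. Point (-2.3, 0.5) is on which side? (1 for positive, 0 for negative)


Compute -0.9 * -2.3 + -2.1 * 0.5 + -1.2
= 2.07 + -1.05 + -1.2
= -0.18
Since -0.18 < 0, the point is on the negative side.

0


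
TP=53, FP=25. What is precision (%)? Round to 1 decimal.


Precision = TP / (TP + FP) * 100
= 53 / (53 + 25)
= 53 / 78
= 0.6795
= 67.9%

67.9


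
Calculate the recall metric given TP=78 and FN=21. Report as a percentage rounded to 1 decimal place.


Recall = TP / (TP + FN) * 100
= 78 / (78 + 21)
= 78 / 99
= 0.7879
= 78.8%

78.8


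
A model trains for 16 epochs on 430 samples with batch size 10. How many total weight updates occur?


Iterations per epoch = 430 / 10 = 43
Total updates = iterations_per_epoch * epochs
= 43 * 16
= 688

688


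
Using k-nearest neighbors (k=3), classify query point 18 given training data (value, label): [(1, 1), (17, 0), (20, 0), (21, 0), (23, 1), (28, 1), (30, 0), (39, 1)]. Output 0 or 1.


Distances from query 18:
Point 17 (class 0): distance = 1
Point 20 (class 0): distance = 2
Point 21 (class 0): distance = 3
K=3 nearest neighbors: classes = [0, 0, 0]
Votes for class 1: 0 / 3
Majority vote => class 0

0


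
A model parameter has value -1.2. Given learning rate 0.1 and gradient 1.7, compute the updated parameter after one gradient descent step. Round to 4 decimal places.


w_new = w_old - lr * gradient
= -1.2 - 0.1 * 1.7
= -1.2 - (0.17)
= -1.3700

-1.3700


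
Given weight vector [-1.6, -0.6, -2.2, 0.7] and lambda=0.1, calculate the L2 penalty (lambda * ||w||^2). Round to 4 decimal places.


Squaring each weight:
(-1.6)^2 = 2.56
(-0.6)^2 = 0.36
(-2.2)^2 = 4.84
0.7^2 = 0.49
Sum of squares = 8.25
Penalty = 0.1 * 8.25 = 0.8250

0.8250


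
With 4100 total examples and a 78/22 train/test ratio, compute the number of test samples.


Train samples = 4100 * 78% = 3198
Test samples = 4100 - 3198
= 902

902


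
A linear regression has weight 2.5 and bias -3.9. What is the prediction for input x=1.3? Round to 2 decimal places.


y = 2.5 * 1.3 + (-3.9)
= 3.25 + (-3.9)
= -0.65

-0.65


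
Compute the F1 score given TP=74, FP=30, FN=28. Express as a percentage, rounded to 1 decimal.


Precision = TP / (TP + FP) = 74 / 104 = 0.7115
Recall = TP / (TP + FN) = 74 / 102 = 0.7255
F1 = 2 * P * R / (P + R)
= 2 * 0.7115 * 0.7255 / (0.7115 + 0.7255)
= 1.0324 / 1.437
= 0.7184
As percentage: 71.8%

71.8


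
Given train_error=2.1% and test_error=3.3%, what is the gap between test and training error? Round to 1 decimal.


Generalization gap = test_error - train_error
= 3.3 - 2.1
= 1.2%
A small gap suggests good generalization.

1.2


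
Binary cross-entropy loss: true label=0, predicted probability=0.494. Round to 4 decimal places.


For y=0: Loss = -log(1-p)
= -log(1 - 0.494)
= -log(0.506)
= -(-0.6812)
= 0.6812

0.6812


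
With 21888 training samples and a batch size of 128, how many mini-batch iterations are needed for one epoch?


Iterations per epoch = dataset_size / batch_size
= 21888 / 128
= 171

171


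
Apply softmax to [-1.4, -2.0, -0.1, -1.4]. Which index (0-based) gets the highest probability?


Softmax is a monotonic transformation, so it preserves the argmax.
We need to find the index of the maximum logit.
Index 0: -1.4
Index 1: -2.0
Index 2: -0.1
Index 3: -1.4
Maximum logit = -0.1 at index 2

2


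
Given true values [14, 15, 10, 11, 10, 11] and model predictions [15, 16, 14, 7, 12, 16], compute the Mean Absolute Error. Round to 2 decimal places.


Absolute errors: [1, 1, 4, 4, 2, 5]
Sum of absolute errors = 17
MAE = 17 / 6 = 2.83

2.83


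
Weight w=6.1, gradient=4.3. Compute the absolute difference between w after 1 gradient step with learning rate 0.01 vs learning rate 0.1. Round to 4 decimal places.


With lr=0.01: w_new = 6.1 - 0.01 * 4.3 = 6.057
With lr=0.1: w_new = 6.1 - 0.1 * 4.3 = 5.67
Absolute difference = |6.057 - 5.67|
= 0.3870

0.3870


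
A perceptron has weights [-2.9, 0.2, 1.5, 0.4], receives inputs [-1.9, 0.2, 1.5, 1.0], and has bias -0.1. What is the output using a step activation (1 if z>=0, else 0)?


z = w . x + b
= -2.9*-1.9 + 0.2*0.2 + 1.5*1.5 + 0.4*1.0 + -0.1
= 5.51 + 0.04 + 2.25 + 0.4 + -0.1
= 8.2 + -0.1
= 8.1
Since z = 8.1 >= 0, output = 1

1


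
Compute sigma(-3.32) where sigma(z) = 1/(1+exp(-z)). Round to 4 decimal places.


sigmoid(z) = 1 / (1 + exp(-z))
exp(-(-3.32)) = exp(3.32) = 27.6604
1 + 27.6604 = 28.6604
1 / 28.6604 = 0.0349

0.0349


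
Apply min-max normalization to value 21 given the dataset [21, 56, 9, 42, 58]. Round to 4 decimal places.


Min = 9, Max = 58
Range = 58 - 9 = 49
Scaled = (x - min) / (max - min)
= (21 - 9) / 49
= 12 / 49
= 0.2449

0.2449


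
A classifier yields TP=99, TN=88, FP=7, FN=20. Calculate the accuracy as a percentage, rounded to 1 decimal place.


Accuracy = (TP + TN) / (TP + TN + FP + FN) * 100
= (99 + 88) / (99 + 88 + 7 + 20)
= 187 / 214
= 0.8738
= 87.4%

87.4


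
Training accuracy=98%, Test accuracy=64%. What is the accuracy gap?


Gap = train_accuracy - test_accuracy
= 98 - 64
= 34%
This large gap strongly indicates overfitting.

34


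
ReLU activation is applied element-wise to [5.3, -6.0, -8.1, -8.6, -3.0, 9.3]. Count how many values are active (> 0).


ReLU(x) = max(0, x) for each element:
ReLU(5.3) = 5.3
ReLU(-6.0) = 0
ReLU(-8.1) = 0
ReLU(-8.6) = 0
ReLU(-3.0) = 0
ReLU(9.3) = 9.3
Active neurons (>0): 2

2


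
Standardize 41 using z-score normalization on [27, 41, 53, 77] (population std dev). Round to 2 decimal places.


Mean = (27 + 41 + 53 + 77) / 4 = 49.5
Variance = sum((x_i - mean)^2) / n = 336.75
Std = sqrt(336.75) = 18.3507
Z = (x - mean) / std
= (41 - 49.5) / 18.3507
= -8.5 / 18.3507
= -0.46

-0.46


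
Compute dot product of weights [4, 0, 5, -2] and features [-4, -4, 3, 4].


Element-wise products:
4 * -4 = -16
0 * -4 = 0
5 * 3 = 15
-2 * 4 = -8
Sum = -16 + 0 + 15 + -8
= -9

-9


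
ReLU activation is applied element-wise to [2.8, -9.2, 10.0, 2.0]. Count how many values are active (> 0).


ReLU(x) = max(0, x) for each element:
ReLU(2.8) = 2.8
ReLU(-9.2) = 0
ReLU(10.0) = 10.0
ReLU(2.0) = 2.0
Active neurons (>0): 3

3


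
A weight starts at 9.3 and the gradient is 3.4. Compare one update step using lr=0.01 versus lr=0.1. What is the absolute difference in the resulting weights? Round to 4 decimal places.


With lr=0.01: w_new = 9.3 - 0.01 * 3.4 = 9.266
With lr=0.1: w_new = 9.3 - 0.1 * 3.4 = 8.96
Absolute difference = |9.266 - 8.96|
= 0.3060

0.3060


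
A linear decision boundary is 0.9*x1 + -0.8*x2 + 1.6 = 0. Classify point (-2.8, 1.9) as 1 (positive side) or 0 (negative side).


Compute 0.9 * -2.8 + -0.8 * 1.9 + 1.6
= -2.52 + -1.52 + 1.6
= -2.44
Since -2.44 < 0, the point is on the negative side.

0


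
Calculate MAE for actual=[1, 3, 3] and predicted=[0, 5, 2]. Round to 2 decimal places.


Absolute errors: [1, 2, 1]
Sum of absolute errors = 4
MAE = 4 / 3 = 1.33

1.33


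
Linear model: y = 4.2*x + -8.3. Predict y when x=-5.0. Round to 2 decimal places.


y = 4.2 * -5.0 + (-8.3)
= -21.0 + (-8.3)
= -29.30

-29.30


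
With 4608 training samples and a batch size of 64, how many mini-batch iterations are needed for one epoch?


Iterations per epoch = dataset_size / batch_size
= 4608 / 64
= 72

72


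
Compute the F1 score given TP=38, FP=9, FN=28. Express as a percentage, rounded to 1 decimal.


Precision = TP / (TP + FP) = 38 / 47 = 0.8085
Recall = TP / (TP + FN) = 38 / 66 = 0.5758
F1 = 2 * P * R / (P + R)
= 2 * 0.8085 * 0.5758 / (0.8085 + 0.5758)
= 0.931 / 1.3843
= 0.6726
As percentage: 67.3%

67.3


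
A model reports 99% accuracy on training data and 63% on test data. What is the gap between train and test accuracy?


Gap = train_accuracy - test_accuracy
= 99 - 63
= 36%
This large gap strongly indicates overfitting.

36


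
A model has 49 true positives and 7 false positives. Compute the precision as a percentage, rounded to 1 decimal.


Precision = TP / (TP + FP) * 100
= 49 / (49 + 7)
= 49 / 56
= 0.875
= 87.5%

87.5


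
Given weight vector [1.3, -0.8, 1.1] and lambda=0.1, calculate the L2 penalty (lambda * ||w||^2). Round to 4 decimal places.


Squaring each weight:
1.3^2 = 1.69
(-0.8)^2 = 0.64
1.1^2 = 1.21
Sum of squares = 3.54
Penalty = 0.1 * 3.54 = 0.3540

0.3540


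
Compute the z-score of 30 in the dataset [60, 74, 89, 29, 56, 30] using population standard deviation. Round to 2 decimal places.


Mean = (60 + 74 + 89 + 29 + 56 + 30) / 6 = 56.3333
Variance = sum((x_i - mean)^2) / n = 472.2222
Std = sqrt(472.2222) = 21.7307
Z = (x - mean) / std
= (30 - 56.3333) / 21.7307
= -26.3333 / 21.7307
= -1.21

-1.21


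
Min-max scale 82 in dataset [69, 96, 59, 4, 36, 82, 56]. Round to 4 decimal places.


Min = 4, Max = 96
Range = 96 - 4 = 92
Scaled = (x - min) / (max - min)
= (82 - 4) / 92
= 78 / 92
= 0.8478

0.8478


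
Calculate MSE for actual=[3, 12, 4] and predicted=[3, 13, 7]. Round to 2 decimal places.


Differences: [0, -1, -3]
Squared errors: [0, 1, 9]
Sum of squared errors = 10
MSE = 10 / 3 = 3.33

3.33


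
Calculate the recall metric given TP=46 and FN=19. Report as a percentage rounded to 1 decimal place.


Recall = TP / (TP + FN) * 100
= 46 / (46 + 19)
= 46 / 65
= 0.7077
= 70.8%

70.8


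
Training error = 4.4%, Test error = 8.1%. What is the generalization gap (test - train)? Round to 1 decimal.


Generalization gap = test_error - train_error
= 8.1 - 4.4
= 3.7%
A moderate gap.

3.7


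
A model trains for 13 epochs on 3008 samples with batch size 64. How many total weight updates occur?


Iterations per epoch = 3008 / 64 = 47
Total updates = iterations_per_epoch * epochs
= 47 * 13
= 611

611


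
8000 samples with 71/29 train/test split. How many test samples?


Train samples = 8000 * 71% = 5680
Test samples = 8000 - 5680
= 2320

2320


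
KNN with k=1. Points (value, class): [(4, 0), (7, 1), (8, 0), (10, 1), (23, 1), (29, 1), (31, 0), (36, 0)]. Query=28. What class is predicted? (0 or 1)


Distances from query 28:
Point 29 (class 1): distance = 1
K=1 nearest neighbors: classes = [1]
Votes for class 1: 1 / 1
Majority vote => class 1

1


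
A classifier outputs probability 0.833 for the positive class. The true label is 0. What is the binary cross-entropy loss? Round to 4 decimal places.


For y=0: Loss = -log(1-p)
= -log(1 - 0.833)
= -log(0.167)
= -(-1.7898)
= 1.7898

1.7898


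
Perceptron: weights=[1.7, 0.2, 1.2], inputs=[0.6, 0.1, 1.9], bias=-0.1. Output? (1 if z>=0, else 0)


z = w . x + b
= 1.7*0.6 + 0.2*0.1 + 1.2*1.9 + -0.1
= 1.02 + 0.02 + 2.28 + -0.1
= 3.32 + -0.1
= 3.22
Since z = 3.22 >= 0, output = 1

1


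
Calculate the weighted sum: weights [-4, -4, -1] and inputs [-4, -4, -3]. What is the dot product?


Element-wise products:
-4 * -4 = 16
-4 * -4 = 16
-1 * -3 = 3
Sum = 16 + 16 + 3
= 35

35


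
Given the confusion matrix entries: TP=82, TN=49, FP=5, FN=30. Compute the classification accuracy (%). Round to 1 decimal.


Accuracy = (TP + TN) / (TP + TN + FP + FN) * 100
= (82 + 49) / (82 + 49 + 5 + 30)
= 131 / 166
= 0.7892
= 78.9%

78.9


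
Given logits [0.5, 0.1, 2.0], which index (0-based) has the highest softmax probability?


Softmax is a monotonic transformation, so it preserves the argmax.
We need to find the index of the maximum logit.
Index 0: 0.5
Index 1: 0.1
Index 2: 2.0
Maximum logit = 2.0 at index 2

2


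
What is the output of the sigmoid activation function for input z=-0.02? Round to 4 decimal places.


sigmoid(z) = 1 / (1 + exp(-z))
exp(-(-0.02)) = exp(0.02) = 1.0202
1 + 1.0202 = 2.0202
1 / 2.0202 = 0.4950

0.4950


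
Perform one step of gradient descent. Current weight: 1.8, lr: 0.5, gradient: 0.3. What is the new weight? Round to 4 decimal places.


w_new = w_old - lr * gradient
= 1.8 - 0.5 * 0.3
= 1.8 - (0.15)
= 1.6500

1.6500


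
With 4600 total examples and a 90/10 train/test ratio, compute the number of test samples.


Train samples = 4600 * 90% = 4140
Test samples = 4600 - 4140
= 460

460


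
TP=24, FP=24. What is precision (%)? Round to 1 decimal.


Precision = TP / (TP + FP) * 100
= 24 / (24 + 24)
= 24 / 48
= 0.5
= 50.0%

50.0


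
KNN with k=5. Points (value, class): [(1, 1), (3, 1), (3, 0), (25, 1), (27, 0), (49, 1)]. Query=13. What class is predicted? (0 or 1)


Distances from query 13:
Point 3 (class 0): distance = 10
Point 3 (class 1): distance = 10
Point 1 (class 1): distance = 12
Point 25 (class 1): distance = 12
Point 27 (class 0): distance = 14
K=5 nearest neighbors: classes = [0, 1, 1, 1, 0]
Votes for class 1: 3 / 5
Majority vote => class 1

1


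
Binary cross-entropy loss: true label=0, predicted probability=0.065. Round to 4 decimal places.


For y=0: Loss = -log(1-p)
= -log(1 - 0.065)
= -log(0.935)
= -(-0.0672)
= 0.0672

0.0672


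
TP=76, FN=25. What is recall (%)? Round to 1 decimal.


Recall = TP / (TP + FN) * 100
= 76 / (76 + 25)
= 76 / 101
= 0.7525
= 75.2%

75.2


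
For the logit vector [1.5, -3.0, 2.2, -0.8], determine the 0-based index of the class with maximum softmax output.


Softmax is a monotonic transformation, so it preserves the argmax.
We need to find the index of the maximum logit.
Index 0: 1.5
Index 1: -3.0
Index 2: 2.2
Index 3: -0.8
Maximum logit = 2.2 at index 2

2


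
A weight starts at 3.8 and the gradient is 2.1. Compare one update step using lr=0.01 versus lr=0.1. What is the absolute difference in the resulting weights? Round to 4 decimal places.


With lr=0.01: w_new = 3.8 - 0.01 * 2.1 = 3.779
With lr=0.1: w_new = 3.8 - 0.1 * 2.1 = 3.59
Absolute difference = |3.779 - 3.59|
= 0.1890

0.1890


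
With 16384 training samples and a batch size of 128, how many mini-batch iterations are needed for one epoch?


Iterations per epoch = dataset_size / batch_size
= 16384 / 128
= 128

128


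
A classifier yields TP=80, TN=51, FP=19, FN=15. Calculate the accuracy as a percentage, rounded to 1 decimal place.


Accuracy = (TP + TN) / (TP + TN + FP + FN) * 100
= (80 + 51) / (80 + 51 + 19 + 15)
= 131 / 165
= 0.7939
= 79.4%

79.4


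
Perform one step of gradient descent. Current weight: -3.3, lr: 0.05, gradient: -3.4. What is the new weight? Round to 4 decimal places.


w_new = w_old - lr * gradient
= -3.3 - 0.05 * -3.4
= -3.3 - (-0.17)
= -3.1300

-3.1300


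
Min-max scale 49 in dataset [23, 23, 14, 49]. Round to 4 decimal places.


Min = 14, Max = 49
Range = 49 - 14 = 35
Scaled = (x - min) / (max - min)
= (49 - 14) / 35
= 35 / 35
= 1.0000

1.0000


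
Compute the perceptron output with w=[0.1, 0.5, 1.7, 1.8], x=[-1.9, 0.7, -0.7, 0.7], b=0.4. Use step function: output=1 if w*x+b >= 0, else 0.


z = w . x + b
= 0.1*-1.9 + 0.5*0.7 + 1.7*-0.7 + 1.8*0.7 + 0.4
= -0.19 + 0.35 + -1.19 + 1.26 + 0.4
= 0.23 + 0.4
= 0.63
Since z = 0.63 >= 0, output = 1

1


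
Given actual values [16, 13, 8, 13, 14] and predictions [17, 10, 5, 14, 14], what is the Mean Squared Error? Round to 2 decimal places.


Differences: [-1, 3, 3, -1, 0]
Squared errors: [1, 9, 9, 1, 0]
Sum of squared errors = 20
MSE = 20 / 5 = 4.00

4.00


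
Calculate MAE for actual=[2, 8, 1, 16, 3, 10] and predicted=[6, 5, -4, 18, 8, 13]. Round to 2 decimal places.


Absolute errors: [4, 3, 5, 2, 5, 3]
Sum of absolute errors = 22
MAE = 22 / 6 = 3.67

3.67


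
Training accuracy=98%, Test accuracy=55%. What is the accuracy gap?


Gap = train_accuracy - test_accuracy
= 98 - 55
= 43%
This large gap strongly indicates overfitting.

43


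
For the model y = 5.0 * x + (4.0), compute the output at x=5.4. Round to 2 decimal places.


y = 5.0 * 5.4 + (4.0)
= 27.0 + (4.0)
= 31.00

31.00


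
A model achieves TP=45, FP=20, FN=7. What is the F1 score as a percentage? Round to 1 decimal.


Precision = TP / (TP + FP) = 45 / 65 = 0.6923
Recall = TP / (TP + FN) = 45 / 52 = 0.8654
F1 = 2 * P * R / (P + R)
= 2 * 0.6923 * 0.8654 / (0.6923 + 0.8654)
= 1.1982 / 1.5577
= 0.7692
As percentage: 76.9%

76.9


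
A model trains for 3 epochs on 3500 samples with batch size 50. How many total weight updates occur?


Iterations per epoch = 3500 / 50 = 70
Total updates = iterations_per_epoch * epochs
= 70 * 3
= 210

210


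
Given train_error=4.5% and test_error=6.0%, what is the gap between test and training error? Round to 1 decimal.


Generalization gap = test_error - train_error
= 6.0 - 4.5
= 1.5%
A small gap suggests good generalization.

1.5


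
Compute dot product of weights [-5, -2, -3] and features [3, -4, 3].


Element-wise products:
-5 * 3 = -15
-2 * -4 = 8
-3 * 3 = -9
Sum = -15 + 8 + -9
= -16

-16


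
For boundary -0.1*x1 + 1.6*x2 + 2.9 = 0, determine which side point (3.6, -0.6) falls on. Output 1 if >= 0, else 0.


Compute -0.1 * 3.6 + 1.6 * -0.6 + 2.9
= -0.36 + -0.96 + 2.9
= 1.58
Since 1.58 >= 0, the point is on the positive side.

1


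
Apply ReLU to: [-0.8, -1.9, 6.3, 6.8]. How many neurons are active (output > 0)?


ReLU(x) = max(0, x) for each element:
ReLU(-0.8) = 0
ReLU(-1.9) = 0
ReLU(6.3) = 6.3
ReLU(6.8) = 6.8
Active neurons (>0): 2

2


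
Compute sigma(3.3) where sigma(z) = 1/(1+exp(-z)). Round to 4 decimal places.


sigmoid(z) = 1 / (1 + exp(-z))
exp(-(3.3)) = exp(-3.3) = 0.0369
1 + 0.0369 = 1.0369
1 / 1.0369 = 0.9644

0.9644


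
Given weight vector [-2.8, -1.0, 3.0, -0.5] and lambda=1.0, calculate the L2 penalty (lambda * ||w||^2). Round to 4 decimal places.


Squaring each weight:
(-2.8)^2 = 7.84
(-1.0)^2 = 1.0
3.0^2 = 9.0
(-0.5)^2 = 0.25
Sum of squares = 18.09
Penalty = 1.0 * 18.09 = 18.0900

18.0900


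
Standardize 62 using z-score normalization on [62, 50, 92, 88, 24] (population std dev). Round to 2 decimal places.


Mean = (62 + 50 + 92 + 88 + 24) / 5 = 63.2
Variance = sum((x_i - mean)^2) / n = 631.36
Std = sqrt(631.36) = 25.1269
Z = (x - mean) / std
= (62 - 63.2) / 25.1269
= -1.2 / 25.1269
= -0.05

-0.05


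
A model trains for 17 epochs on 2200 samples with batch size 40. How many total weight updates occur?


Iterations per epoch = 2200 / 40 = 55
Total updates = iterations_per_epoch * epochs
= 55 * 17
= 935

935


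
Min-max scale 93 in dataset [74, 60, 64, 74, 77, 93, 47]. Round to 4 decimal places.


Min = 47, Max = 93
Range = 93 - 47 = 46
Scaled = (x - min) / (max - min)
= (93 - 47) / 46
= 46 / 46
= 1.0000

1.0000


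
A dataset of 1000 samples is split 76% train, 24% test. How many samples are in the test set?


Train samples = 1000 * 76% = 760
Test samples = 1000 - 760
= 240

240


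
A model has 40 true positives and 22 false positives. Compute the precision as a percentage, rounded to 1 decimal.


Precision = TP / (TP + FP) * 100
= 40 / (40 + 22)
= 40 / 62
= 0.6452
= 64.5%

64.5


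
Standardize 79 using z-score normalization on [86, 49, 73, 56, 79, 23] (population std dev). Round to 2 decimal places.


Mean = (86 + 49 + 73 + 56 + 79 + 23) / 6 = 61.0
Variance = sum((x_i - mean)^2) / n = 451.0
Std = sqrt(451.0) = 21.2368
Z = (x - mean) / std
= (79 - 61.0) / 21.2368
= 18.0 / 21.2368
= 0.85

0.85


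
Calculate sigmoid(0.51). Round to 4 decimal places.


sigmoid(z) = 1 / (1 + exp(-z))
exp(-(0.51)) = exp(-0.51) = 0.6005
1 + 0.6005 = 1.6005
1 / 1.6005 = 0.6248

0.6248


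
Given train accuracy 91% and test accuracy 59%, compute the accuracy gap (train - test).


Gap = train_accuracy - test_accuracy
= 91 - 59
= 32%
This large gap strongly indicates overfitting.

32


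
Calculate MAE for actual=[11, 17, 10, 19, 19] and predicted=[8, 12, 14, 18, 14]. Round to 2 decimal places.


Absolute errors: [3, 5, 4, 1, 5]
Sum of absolute errors = 18
MAE = 18 / 5 = 3.60

3.60


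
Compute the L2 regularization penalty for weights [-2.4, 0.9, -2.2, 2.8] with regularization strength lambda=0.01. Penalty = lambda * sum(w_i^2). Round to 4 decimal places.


Squaring each weight:
(-2.4)^2 = 5.76
0.9^2 = 0.81
(-2.2)^2 = 4.84
2.8^2 = 7.84
Sum of squares = 19.25
Penalty = 0.01 * 19.25 = 0.1925

0.1925


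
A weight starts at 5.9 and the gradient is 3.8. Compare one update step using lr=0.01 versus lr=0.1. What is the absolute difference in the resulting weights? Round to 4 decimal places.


With lr=0.01: w_new = 5.9 - 0.01 * 3.8 = 5.862
With lr=0.1: w_new = 5.9 - 0.1 * 3.8 = 5.52
Absolute difference = |5.862 - 5.52|
= 0.3420

0.3420


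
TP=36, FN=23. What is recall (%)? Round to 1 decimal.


Recall = TP / (TP + FN) * 100
= 36 / (36 + 23)
= 36 / 59
= 0.6102
= 61.0%

61.0


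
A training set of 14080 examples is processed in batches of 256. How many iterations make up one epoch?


Iterations per epoch = dataset_size / batch_size
= 14080 / 256
= 55

55


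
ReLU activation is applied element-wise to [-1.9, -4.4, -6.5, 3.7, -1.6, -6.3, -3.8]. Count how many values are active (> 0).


ReLU(x) = max(0, x) for each element:
ReLU(-1.9) = 0
ReLU(-4.4) = 0
ReLU(-6.5) = 0
ReLU(3.7) = 3.7
ReLU(-1.6) = 0
ReLU(-6.3) = 0
ReLU(-3.8) = 0
Active neurons (>0): 1

1


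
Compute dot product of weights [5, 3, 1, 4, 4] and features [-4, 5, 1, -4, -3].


Element-wise products:
5 * -4 = -20
3 * 5 = 15
1 * 1 = 1
4 * -4 = -16
4 * -3 = -12
Sum = -20 + 15 + 1 + -16 + -12
= -32

-32


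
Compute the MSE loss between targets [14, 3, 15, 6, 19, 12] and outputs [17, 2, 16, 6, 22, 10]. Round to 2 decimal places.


Differences: [-3, 1, -1, 0, -3, 2]
Squared errors: [9, 1, 1, 0, 9, 4]
Sum of squared errors = 24
MSE = 24 / 6 = 4.00

4.00


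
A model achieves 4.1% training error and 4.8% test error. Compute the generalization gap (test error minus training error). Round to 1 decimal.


Generalization gap = test_error - train_error
= 4.8 - 4.1
= 0.7%
A small gap suggests good generalization.

0.7


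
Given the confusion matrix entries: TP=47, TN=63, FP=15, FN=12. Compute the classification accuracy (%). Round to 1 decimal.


Accuracy = (TP + TN) / (TP + TN + FP + FN) * 100
= (47 + 63) / (47 + 63 + 15 + 12)
= 110 / 137
= 0.8029
= 80.3%

80.3


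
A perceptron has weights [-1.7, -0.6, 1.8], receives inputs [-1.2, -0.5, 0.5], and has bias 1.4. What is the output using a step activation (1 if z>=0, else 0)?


z = w . x + b
= -1.7*-1.2 + -0.6*-0.5 + 1.8*0.5 + 1.4
= 2.04 + 0.3 + 0.9 + 1.4
= 3.24 + 1.4
= 4.64
Since z = 4.64 >= 0, output = 1

1


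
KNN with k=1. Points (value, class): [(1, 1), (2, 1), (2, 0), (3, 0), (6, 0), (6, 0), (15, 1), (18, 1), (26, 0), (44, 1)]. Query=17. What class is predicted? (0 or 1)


Distances from query 17:
Point 18 (class 1): distance = 1
K=1 nearest neighbors: classes = [1]
Votes for class 1: 1 / 1
Majority vote => class 1

1


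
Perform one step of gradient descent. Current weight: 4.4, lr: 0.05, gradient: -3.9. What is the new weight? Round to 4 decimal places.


w_new = w_old - lr * gradient
= 4.4 - 0.05 * -3.9
= 4.4 - (-0.195)
= 4.5950

4.5950
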